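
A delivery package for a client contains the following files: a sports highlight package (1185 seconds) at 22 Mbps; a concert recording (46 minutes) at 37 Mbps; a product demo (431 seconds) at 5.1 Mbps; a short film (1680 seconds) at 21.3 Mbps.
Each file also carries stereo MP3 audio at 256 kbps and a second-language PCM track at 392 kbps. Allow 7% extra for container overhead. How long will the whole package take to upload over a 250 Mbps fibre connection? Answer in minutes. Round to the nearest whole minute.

Audio total: 256 + 392 = 648 kbps = 0.648 Mbps.
sports highlight package: 22.648 Mbps × 1185 s × 1.07 = 28716.5 Mb
concert recording: 37.648 Mbps × 2760 s × 1.07 = 111182.1 Mb
product demo: 5.748 Mbps × 431 s × 1.07 = 2650.8 Mb
short film: 21.948 Mbps × 1680 s × 1.07 = 39453.7 Mb
Total: 182003.1 Mb = 22750.4 MB.
At 250 Mbps: 182003.1 / 250 = 728 s ≈ 12.1 minutes.

12 minutes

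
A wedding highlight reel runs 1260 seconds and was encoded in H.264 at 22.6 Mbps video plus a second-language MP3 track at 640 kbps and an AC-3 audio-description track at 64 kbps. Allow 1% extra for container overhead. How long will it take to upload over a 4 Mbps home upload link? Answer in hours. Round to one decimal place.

2.1 hours

Audio total: 640 + 64 = 704 kbps = 0.704 Mbps.
Total bitrate: 23.304 Mbps.
File: 23.304 Mbps × 1260 s = 29363.0 Mb.
With 1% container overhead: ×1.01. → 29656.7 Mb.
At 4 Mbps: 29656.7 / 4 = 7414.2 s ≈ 2.06 hours.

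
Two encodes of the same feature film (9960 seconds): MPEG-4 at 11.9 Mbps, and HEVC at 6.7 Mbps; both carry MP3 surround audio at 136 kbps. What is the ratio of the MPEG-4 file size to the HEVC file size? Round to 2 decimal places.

1.76

Audio: 136 kbps = 0.136 Mbps.
MPEG-4: 12.036 Mbps × 9960 s = 119878.6 Mb = 14.985 GB.
HEVC: 6.836 Mbps × 9960 s = 68086.6 Mb = 8.511 GB.
Ratio: 14.985 / 8.511 = 1.761.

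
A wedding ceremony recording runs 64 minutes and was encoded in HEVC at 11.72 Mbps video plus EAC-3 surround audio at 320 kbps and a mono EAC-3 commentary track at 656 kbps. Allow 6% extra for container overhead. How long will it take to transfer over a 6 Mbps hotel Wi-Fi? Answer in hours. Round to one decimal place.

64 min = 3840 s
Audio total: 320 + 656 = 976 kbps = 0.976 Mbps.
Total bitrate: 12.696 Mbps.
File: 12.696 Mbps × 3840 s = 48752.6 Mb.
With 6% container overhead: ×1.06. → 51677.8 Mb.
At 6 Mbps: 51677.8 / 6 = 8613.0 s ≈ 2.39 hours.

2.4 hours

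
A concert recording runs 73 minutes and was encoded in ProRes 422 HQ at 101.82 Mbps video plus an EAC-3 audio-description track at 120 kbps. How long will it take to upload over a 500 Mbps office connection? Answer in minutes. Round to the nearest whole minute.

15 minutes

73 min = 4380 s
Audio: 120 kbps = 0.120 Mbps.
Total bitrate: 101.940 Mbps.
File: 101.940 Mbps × 4380 s = 446497.2 Mb.
At 500 Mbps: 446497.2 / 500 = 893.0 s ≈ 14.9 minutes.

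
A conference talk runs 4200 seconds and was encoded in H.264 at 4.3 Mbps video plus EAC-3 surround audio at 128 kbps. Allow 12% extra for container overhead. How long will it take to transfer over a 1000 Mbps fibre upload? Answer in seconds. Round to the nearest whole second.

21 seconds

Audio: 128 kbps = 0.128 Mbps.
Total bitrate: 4.428 Mbps.
File: 4.428 Mbps × 4200 s = 18597.6 Mb.
With 12% container overhead: ×1.12. → 20829.3 Mb.
At 1000 Mbps: 20829.3 / 1000 = 20.8 s ≈ 20.8 seconds.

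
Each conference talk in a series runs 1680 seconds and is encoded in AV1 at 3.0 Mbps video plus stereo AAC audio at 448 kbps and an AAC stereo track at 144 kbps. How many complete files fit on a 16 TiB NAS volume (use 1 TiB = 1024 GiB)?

23321

Audio total: 448 + 144 = 592 kbps = 0.592 Mbps.
Total bitrate: 3.592 Mbps.
Per item: 3.592 Mbps × 1680 s = 6,035 Mb = 754.3 MB.
Capacity: 16 TiB = 140,737,488 Mb; 23321.91 items → 23321 complete.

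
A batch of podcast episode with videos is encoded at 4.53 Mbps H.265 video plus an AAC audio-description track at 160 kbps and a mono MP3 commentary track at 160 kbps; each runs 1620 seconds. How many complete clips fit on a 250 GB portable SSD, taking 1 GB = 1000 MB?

254

Audio total: 160 + 160 = 320 kbps = 0.320 Mbps.
Total bitrate: 4.850 Mbps.
Per item: 4.850 Mbps × 1620 s = 7,857 Mb = 982.1 MB.
Capacity: 250 GB = 2,000,000 Mb; 254.55 items → 254 complete.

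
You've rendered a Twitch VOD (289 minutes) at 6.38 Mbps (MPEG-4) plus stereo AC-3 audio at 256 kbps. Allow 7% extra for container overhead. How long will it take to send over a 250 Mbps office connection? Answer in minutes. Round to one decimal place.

289 min = 17340 s
Audio: 256 kbps = 0.256 Mbps.
Total bitrate: 6.636 Mbps.
File: 6.636 Mbps × 17340 s = 115068.2 Mb.
With 7% container overhead: ×1.07. → 123123.0 Mb.
At 250 Mbps: 123123.0 / 250 = 492.5 s ≈ 8.21 minutes.

8.2 minutes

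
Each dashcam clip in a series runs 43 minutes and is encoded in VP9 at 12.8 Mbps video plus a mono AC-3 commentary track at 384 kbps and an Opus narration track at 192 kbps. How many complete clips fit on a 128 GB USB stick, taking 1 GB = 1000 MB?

43 min = 2580 s
Audio total: 384 + 192 = 576 kbps = 0.576 Mbps.
Total bitrate: 13.376 Mbps.
Per item: 13.376 Mbps × 2580 s = 34,510 Mb = 4,314 MB.
Capacity: 128 GB = 1,024,000 Mb; 29.67 items → 29 complete.

29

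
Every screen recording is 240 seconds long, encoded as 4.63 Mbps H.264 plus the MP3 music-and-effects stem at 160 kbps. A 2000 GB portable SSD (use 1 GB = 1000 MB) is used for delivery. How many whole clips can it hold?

Audio: 160 kbps = 0.160 Mbps.
Total bitrate: 4.790 Mbps.
Per item: 4.790 Mbps × 240 s = 1,150 Mb = 143.7 MB.
Capacity: 2000 GB = 16,000,000 Mb; 13917.88 items → 13917 complete.

13917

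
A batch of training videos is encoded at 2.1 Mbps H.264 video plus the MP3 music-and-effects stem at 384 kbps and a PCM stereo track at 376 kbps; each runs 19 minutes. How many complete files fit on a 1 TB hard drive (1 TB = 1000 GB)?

19 min = 1140 s
Audio total: 384 + 376 = 760 kbps = 0.760 Mbps.
Total bitrate: 2.860 Mbps.
Per item: 2.860 Mbps × 1140 s = 3,260 Mb = 407.6 MB.
Capacity: 1 TB = 8,000,000 Mb; 2453.69 items → 2453 complete.

2453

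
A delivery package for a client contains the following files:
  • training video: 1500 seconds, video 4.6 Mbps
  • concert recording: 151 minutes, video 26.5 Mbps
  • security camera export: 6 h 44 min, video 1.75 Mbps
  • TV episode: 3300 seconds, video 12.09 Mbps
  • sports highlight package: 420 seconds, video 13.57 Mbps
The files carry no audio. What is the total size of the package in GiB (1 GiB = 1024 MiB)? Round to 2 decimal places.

39.00 GiB

training video: 4.600 Mbps × 1500 s = 6900.0 Mb
concert recording: 26.500 Mbps × 9060 s = 240090.0 Mb
security camera export: 1.750 Mbps × 24240 s = 42420.0 Mb
TV episode: 12.090 Mbps × 3300 s = 39897.0 Mb
sports highlight package: 13.570 Mbps × 420 s = 5699.4 Mb
Total: 335006.4 Mb = 41875.8 MB.
= 39.00 GiB.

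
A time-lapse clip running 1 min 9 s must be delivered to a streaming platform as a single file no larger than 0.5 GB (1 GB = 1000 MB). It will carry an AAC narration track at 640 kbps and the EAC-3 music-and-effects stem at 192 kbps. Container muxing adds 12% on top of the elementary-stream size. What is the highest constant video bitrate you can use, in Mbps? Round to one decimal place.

Budget: 0.5 GB = 4000.0 Mb.
Stream payload after overhead: 4000.0 / 1.12 = 3571.4 Mb.
1 min 9 s = 69 s
Total bitrate budget: 3571.4 Mb / 69 s = 51.760 Mbps.
Audio total: 640 + 192 = 832 kbps = 0.832 Mbps.
Video: 51.760 − 0.832 = 50.928 Mbps.

50.9 Mbps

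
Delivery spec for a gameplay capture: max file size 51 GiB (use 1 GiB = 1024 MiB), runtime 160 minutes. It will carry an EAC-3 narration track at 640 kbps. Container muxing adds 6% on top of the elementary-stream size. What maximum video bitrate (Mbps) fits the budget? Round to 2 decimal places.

42.41 Mbps

Budget: 51 GiB = 438086.7 Mb.
Stream payload after overhead: 438086.7 / 1.06 = 413289.3 Mb.
160 min = 9600 s
Total bitrate budget: 413289.3 Mb / 9600 s = 43.051 Mbps.
Audio: 640 kbps = 0.640 Mbps.
Video: 43.051 − 0.640 = 42.411 Mbps.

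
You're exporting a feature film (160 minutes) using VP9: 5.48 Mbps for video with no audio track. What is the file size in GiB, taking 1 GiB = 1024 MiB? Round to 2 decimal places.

160 min = 9600 s
Total bitrate: 5.48 Mbps.
Stream data: 5.480 Mbps × 9600 s = 52608.0 Mb.
52,608 Mb = 6,576,000,000 bytes ÷ 1,073,741,824 = 6.124 GiB.

6.12 GiB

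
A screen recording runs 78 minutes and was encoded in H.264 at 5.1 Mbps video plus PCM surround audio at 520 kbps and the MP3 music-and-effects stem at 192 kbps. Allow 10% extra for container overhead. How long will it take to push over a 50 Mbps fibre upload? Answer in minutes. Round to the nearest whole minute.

10 minutes

78 min = 4680 s
Audio total: 520 + 192 = 712 kbps = 0.712 Mbps.
Total bitrate: 5.812 Mbps.
File: 5.812 Mbps × 4680 s = 27200.2 Mb.
With 10% container overhead: ×1.10. → 29920.2 Mb.
At 50 Mbps: 29920.2 / 50 = 598.4 s ≈ 9.97 minutes.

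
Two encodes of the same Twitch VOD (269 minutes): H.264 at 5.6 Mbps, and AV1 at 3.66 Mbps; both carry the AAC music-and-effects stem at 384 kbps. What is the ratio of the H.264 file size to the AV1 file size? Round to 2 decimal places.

1.48

269 min = 16140 s
Audio: 384 kbps = 0.384 Mbps.
H.264: 5.984 Mbps × 16140 s = 96581.8 Mb = 11.244 GiB.
AV1: 4.044 Mbps × 16140 s = 65270.2 Mb = 7.598 GiB.
Ratio: 11.244 / 7.598 = 1.480.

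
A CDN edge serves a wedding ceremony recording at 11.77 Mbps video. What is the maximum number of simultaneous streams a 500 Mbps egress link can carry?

42

500 Mbps = 500.0 Mbps; 500.0 / 11.770 = 42.48 → 42 viewers.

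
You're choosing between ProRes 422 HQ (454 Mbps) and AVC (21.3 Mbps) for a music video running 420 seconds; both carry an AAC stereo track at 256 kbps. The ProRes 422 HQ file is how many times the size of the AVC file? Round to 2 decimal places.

21.07

Audio: 256 kbps = 0.256 Mbps.
ProRes 422 HQ: 454.256 Mbps × 420 s = 190787.5 Mb = 22.211 GiB.
AVC: 21.556 Mbps × 420 s = 9053.5 Mb = 1.054 GiB.
Ratio: 22.211 / 1.054 = 21.073.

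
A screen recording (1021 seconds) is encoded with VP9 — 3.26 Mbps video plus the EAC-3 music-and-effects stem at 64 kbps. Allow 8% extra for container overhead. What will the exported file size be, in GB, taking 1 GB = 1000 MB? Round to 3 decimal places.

0.458 GB

Audio: 64 kbps = 0.064 Mbps.
Total bitrate: 3.26 + 0.064 = 3.324 Mbps.
Stream data: 3.324 Mbps × 1021 s = 3393.8 Mb.
With 8% container overhead: ×1.08.
3,665 Mb ÷ 8 = 458.2 MB → 0.4582 GB.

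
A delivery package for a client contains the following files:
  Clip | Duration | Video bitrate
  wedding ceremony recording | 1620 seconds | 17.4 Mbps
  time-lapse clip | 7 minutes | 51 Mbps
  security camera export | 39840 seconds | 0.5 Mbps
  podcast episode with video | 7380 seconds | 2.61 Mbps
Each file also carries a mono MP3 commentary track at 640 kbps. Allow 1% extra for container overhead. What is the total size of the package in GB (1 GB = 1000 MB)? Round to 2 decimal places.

Audio: 640 kbps = 0.640 Mbps.
wedding ceremony recording: 18.040 Mbps × 1620 s × 1.01 = 29517.0 Mb
time-lapse clip: 51.640 Mbps × 420 s × 1.01 = 21905.7 Mb
security camera export: 1.140 Mbps × 39840 s × 1.01 = 45871.8 Mb
podcast episode with video: 3.250 Mbps × 7380 s × 1.01 = 24224.8 Mb
Total: 121519.4 Mb = 15189.9 MB.
= 15.19 GB.

15.19 GB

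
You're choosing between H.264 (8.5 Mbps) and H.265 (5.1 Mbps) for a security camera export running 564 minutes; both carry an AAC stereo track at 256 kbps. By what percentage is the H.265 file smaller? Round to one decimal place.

564 min = 33840 s
Audio: 256 kbps = 0.256 Mbps.
H.264: 8.756 Mbps × 33840 s = 296303.0 Mb = 34.494 GiB.
H.265: 5.356 Mbps × 33840 s = 181247.0 Mb = 21.100 GiB.
Reduction: (1 − 21.100/34.494) × 100 = 38.83%.

38.8%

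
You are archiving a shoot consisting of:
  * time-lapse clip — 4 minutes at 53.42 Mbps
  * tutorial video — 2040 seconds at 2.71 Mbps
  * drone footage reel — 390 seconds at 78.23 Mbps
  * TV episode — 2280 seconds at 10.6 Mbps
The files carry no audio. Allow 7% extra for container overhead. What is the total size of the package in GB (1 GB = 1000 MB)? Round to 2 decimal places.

9.77 GB

time-lapse clip: 53.420 Mbps × 240 s × 1.07 = 13718.3 Mb
tutorial video: 2.710 Mbps × 2040 s × 1.07 = 5915.4 Mb
drone footage reel: 78.230 Mbps × 390 s × 1.07 = 32645.4 Mb
TV episode: 10.600 Mbps × 2280 s × 1.07 = 25859.8 Mb
Total: 78138.8 Mb = 9767.3 MB.
= 9.767 GB.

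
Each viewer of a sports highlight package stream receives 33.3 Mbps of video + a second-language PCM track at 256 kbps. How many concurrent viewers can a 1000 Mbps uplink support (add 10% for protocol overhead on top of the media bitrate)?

27

Audio: 256 kbps = 0.256 Mbps.
Per-viewer media rate: 33.556 Mbps.
On the wire with 10% overhead: 36.912 Mbps.
1000 Mbps = 1,000 Mbps; 1,000 / 36.912 = 27.09 → 27 viewers.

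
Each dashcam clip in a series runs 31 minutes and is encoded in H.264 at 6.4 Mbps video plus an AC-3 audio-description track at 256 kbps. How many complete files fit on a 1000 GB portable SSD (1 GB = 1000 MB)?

31 min = 1860 s
Audio: 256 kbps = 0.256 Mbps.
Total bitrate: 6.656 Mbps.
Per item: 6.656 Mbps × 1860 s = 12,380 Mb = 1,548 MB.
Capacity: 1000 GB = 8,000,000 Mb; 646.20 items → 646 complete.

646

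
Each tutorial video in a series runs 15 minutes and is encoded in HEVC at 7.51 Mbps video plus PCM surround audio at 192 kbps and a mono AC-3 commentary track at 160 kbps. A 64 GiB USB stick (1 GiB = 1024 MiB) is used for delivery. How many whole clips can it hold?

77

15 min = 900 s
Audio total: 192 + 160 = 352 kbps = 0.352 Mbps.
Total bitrate: 7.862 Mbps.
Per item: 7.862 Mbps × 900 s = 7,076 Mb = 884.5 MB.
Capacity: 64 GiB = 549,756 Mb; 77.70 items → 77 complete.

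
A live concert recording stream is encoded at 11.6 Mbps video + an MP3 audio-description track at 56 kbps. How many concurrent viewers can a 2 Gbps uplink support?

Audio: 56 kbps = 0.056 Mbps.
Per-viewer media rate: 11.656 Mbps.
2 Gbps = 2,000 Mbps; 2,000 / 11.656 = 171.59 → 171 viewers.

171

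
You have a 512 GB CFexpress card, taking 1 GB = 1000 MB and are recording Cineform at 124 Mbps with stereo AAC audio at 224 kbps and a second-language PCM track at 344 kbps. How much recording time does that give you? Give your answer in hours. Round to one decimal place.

Audio total: 224 + 344 = 568 kbps = 0.568 Mbps.
Total bitrate: 124 + 0.568 = 124.568 Mbps.
Capacity: 512 GB = 4,096,000 Mb.
Recording time: 4,096,000 / 124.568 = 32,882 s ≈ 9.13 hours.

9.1 hours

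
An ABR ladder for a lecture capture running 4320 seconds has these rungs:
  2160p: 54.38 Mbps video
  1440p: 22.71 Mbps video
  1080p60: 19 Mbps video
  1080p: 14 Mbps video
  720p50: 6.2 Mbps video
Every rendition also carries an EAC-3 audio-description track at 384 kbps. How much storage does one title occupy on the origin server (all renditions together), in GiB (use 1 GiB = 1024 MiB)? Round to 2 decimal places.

Audio: 384 kbps = 0.384 Mbps.
Sum of rendition bitrates: (54.38+0.384) + (22.71+0.384) + (19+0.384) + (14+0.384) + (6.2+0.384) = 118.210 Mbps.
× 4320 s = 510,667 Mb = 63,833 MB = 59.45 GiB.

59.45 GiB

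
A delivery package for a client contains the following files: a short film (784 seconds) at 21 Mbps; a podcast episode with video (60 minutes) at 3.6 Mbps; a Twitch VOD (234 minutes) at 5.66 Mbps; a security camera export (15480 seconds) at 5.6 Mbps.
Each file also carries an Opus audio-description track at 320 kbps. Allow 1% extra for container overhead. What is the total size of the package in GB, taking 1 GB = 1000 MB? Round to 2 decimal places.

Audio: 320 kbps = 0.320 Mbps.
short film: 21.320 Mbps × 784 s × 1.01 = 16882.0 Mb
podcast episode with video: 3.920 Mbps × 3600 s × 1.01 = 14253.1 Mb
Twitch VOD: 5.980 Mbps × 14040 s × 1.01 = 84798.8 Mb
security camera export: 5.920 Mbps × 15480 s × 1.01 = 92558.0 Mb
Total: 208492.0 Mb = 26061.5 MB.
= 26.06 GB.

26.06 GB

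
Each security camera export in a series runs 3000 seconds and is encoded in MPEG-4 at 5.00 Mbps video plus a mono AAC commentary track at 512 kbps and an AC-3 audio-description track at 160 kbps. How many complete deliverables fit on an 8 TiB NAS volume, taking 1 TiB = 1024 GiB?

Audio total: 512 + 160 = 672 kbps = 0.672 Mbps.
Total bitrate: 5.672 Mbps.
Per item: 5.672 Mbps × 3000 s = 17,016 Mb = 2,127 MB.
Capacity: 8 TiB = 70,368,744 Mb; 4135.45 items → 4135 complete.

4135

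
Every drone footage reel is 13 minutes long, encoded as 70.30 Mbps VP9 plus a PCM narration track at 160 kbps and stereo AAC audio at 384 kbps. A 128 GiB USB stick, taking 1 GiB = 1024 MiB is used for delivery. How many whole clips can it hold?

19

13 min = 780 s
Audio total: 160 + 384 = 544 kbps = 0.544 Mbps.
Total bitrate: 70.844 Mbps.
Per item: 70.844 Mbps × 780 s = 55,258 Mb = 6,907 MB.
Capacity: 128 GiB = 1,099,512 Mb; 19.90 items → 19 complete.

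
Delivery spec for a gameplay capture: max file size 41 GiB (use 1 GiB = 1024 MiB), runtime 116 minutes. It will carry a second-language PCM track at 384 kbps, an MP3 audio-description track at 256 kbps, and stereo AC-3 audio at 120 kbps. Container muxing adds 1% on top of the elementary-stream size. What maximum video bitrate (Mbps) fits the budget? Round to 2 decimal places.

49.34 Mbps

Budget: 41 GiB = 352187.3 Mb.
Stream payload after overhead: 352187.3 / 1.01 = 348700.3 Mb.
116 min = 6960 s
Total bitrate budget: 348700.3 Mb / 6960 s = 50.101 Mbps.
Audio total: 384 + 256 + 120 = 760 kbps = 0.760 Mbps.
Video: 50.101 − 0.760 = 49.341 Mbps.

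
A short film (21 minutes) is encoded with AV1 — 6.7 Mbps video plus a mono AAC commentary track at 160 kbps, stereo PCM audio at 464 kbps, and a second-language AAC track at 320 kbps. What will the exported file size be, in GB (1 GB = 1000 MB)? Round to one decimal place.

21 min = 1260 s
Audio total: 160 + 464 + 320 = 944 kbps = 0.944 Mbps.
Total bitrate: 6.7 + 0.944 = 7.644 Mbps.
Stream data: 7.644 Mbps × 1260 s = 9631.4 Mb.
9,631 Mb ÷ 8 = 1,204 MB → 1.204 GB.

1.2 GB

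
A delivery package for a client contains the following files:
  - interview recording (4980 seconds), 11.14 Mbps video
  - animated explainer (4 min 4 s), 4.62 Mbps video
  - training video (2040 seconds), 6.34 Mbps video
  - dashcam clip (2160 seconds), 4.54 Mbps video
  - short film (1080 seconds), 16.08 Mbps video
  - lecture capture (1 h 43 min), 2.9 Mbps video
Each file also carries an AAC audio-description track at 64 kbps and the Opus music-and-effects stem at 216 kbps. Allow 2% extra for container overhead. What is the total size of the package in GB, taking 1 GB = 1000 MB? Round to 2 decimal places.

Audio total: 64 + 216 = 280 kbps = 0.280 Mbps.
interview recording: 11.420 Mbps × 4980 s × 1.02 = 58009.0 Mb
animated explainer: 4.900 Mbps × 244 s × 1.02 = 1219.5 Mb
training video: 6.620 Mbps × 2040 s × 1.02 = 13774.9 Mb
dashcam clip: 4.820 Mbps × 2160 s × 1.02 = 10619.4 Mb
short film: 16.360 Mbps × 1080 s × 1.02 = 18022.2 Mb
lecture capture: 3.180 Mbps × 6180 s × 1.02 = 20045.4 Mb
Total: 121690.5 Mb = 15211.3 MB.
= 15.21 GB.

15.21 GB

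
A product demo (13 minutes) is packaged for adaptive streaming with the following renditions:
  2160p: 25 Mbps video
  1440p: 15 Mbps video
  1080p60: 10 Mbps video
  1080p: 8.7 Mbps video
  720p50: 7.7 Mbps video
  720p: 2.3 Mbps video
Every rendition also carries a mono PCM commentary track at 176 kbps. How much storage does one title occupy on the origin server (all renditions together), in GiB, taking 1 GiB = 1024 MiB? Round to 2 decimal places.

6.33 GiB

13 min = 780 s
Audio: 176 kbps = 0.176 Mbps.
Sum of rendition bitrates: (25+0.176) + (15+0.176) + (10+0.176) + (8.7+0.176) + (7.7+0.176) + (2.3+0.176) = 69.756 Mbps.
× 780 s = 54,410 Mb = 6,801 MB = 6.334 GiB.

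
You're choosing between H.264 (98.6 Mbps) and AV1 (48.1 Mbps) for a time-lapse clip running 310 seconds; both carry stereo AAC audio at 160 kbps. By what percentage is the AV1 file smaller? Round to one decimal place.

Audio: 160 kbps = 0.160 Mbps.
H.264: 98.760 Mbps × 310 s = 30615.6 Mb = 3.827 GB.
AV1: 48.260 Mbps × 310 s = 14960.6 Mb = 1.870 GB.
Reduction: (1 − 1.870/3.827) × 100 = 51.13%.

51.1%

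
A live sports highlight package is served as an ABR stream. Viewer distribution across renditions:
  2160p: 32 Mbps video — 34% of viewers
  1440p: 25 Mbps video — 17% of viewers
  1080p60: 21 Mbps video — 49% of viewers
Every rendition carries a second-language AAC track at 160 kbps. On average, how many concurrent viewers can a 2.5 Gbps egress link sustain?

97

Audio: 160 kbps = 0.160 Mbps.
Average per-viewer bitrate: 0.34×32.160 + 0.17×25.160 + 0.49×21.160 = 25.580 Mbps.
2.5 Gbps = 2,500 Mbps; 2,500 / 25.580 = 97.73 → 97.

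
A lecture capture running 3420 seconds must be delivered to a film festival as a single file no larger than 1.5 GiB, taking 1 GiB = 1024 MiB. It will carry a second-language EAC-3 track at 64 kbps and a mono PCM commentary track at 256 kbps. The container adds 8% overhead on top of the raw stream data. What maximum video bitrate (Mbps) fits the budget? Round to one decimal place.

3.2 Mbps

Budget: 1.5 GiB = 12884.9 Mb.
Stream payload after overhead: 12884.9 / 1.08 = 11930.5 Mb.
Total bitrate budget: 11930.5 Mb / 3420 s = 3.488 Mbps.
Audio total: 64 + 256 = 320 kbps = 0.320 Mbps.
Video: 3.488 − 0.320 = 3.168 Mbps.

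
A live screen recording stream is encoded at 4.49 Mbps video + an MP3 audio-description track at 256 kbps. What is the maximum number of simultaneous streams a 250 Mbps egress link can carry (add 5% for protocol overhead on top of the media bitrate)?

Audio: 256 kbps = 0.256 Mbps.
Per-viewer media rate: 4.746 Mbps.
On the wire with 5% overhead: 4.983 Mbps.
250 Mbps = 250.0 Mbps; 250.0 / 4.983 = 50.17 → 50 viewers.

50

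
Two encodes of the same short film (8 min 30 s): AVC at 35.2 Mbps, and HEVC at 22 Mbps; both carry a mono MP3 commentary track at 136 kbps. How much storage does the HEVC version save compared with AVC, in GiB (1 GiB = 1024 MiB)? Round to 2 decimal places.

8 min 30 s = 510 s
Audio: 136 kbps = 0.136 Mbps.
AVC: 35.336 Mbps × 510 s = 18021.4 Mb = 2.098 GiB.
HEVC: 22.136 Mbps × 510 s = 11289.4 Mb = 1.314 GiB.
Saving: 2.098 − 1.314 = 0.784 GiB.

0.78 GiB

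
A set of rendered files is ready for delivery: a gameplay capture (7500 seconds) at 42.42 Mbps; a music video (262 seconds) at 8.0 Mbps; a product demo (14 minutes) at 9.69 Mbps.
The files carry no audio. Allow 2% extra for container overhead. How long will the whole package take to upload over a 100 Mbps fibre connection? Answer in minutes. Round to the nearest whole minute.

56 minutes

gameplay capture: 42.420 Mbps × 7500 s × 1.02 = 324513.0 Mb
music video: 8.000 Mbps × 262 s × 1.02 = 2137.9 Mb
product demo: 9.690 Mbps × 840 s × 1.02 = 8302.4 Mb
Total: 334953.3 Mb = 41869.2 MB.
At 100 Mbps: 334953.3 / 100 = 3350 s ≈ 55.8 minutes.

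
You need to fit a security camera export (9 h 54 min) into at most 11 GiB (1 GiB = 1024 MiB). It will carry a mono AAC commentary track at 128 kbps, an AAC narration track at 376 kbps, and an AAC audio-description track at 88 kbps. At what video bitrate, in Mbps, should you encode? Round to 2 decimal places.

Budget: 11 GiB = 94489.3 Mb.
9 h 54 min = 594 min = 35640 s
Total bitrate budget: 94489.3 Mb / 35640 s = 2.651 Mbps.
Audio total: 128 + 376 + 88 = 592 kbps = 0.592 Mbps.
Video: 2.651 − 0.592 = 2.059 Mbps.

2.06 Mbps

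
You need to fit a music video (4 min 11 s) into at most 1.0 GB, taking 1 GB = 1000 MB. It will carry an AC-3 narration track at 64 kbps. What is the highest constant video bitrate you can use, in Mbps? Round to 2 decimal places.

Budget: 1.0 GB = 8000.0 Mb.
4 min 11 s = 251 s
Total bitrate budget: 8000.0 Mb / 251 s = 31.873 Mbps.
Audio: 64 kbps = 0.064 Mbps.
Video: 31.873 − 0.064 = 31.809 Mbps.

31.81 Mbps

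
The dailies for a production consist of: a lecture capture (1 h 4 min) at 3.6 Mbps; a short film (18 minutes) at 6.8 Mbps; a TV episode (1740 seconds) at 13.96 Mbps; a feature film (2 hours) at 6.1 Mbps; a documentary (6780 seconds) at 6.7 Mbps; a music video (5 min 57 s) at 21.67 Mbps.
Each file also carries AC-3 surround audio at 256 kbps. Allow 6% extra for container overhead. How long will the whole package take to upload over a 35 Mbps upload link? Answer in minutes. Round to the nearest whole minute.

75 minutes

Audio: 256 kbps = 0.256 Mbps.
lecture capture: 3.856 Mbps × 3840 s × 1.06 = 15695.5 Mb
short film: 7.056 Mbps × 1080 s × 1.06 = 8077.7 Mb
TV episode: 14.216 Mbps × 1740 s × 1.06 = 26220.0 Mb
feature film: 6.356 Mbps × 7200 s × 1.06 = 48509.0 Mb
documentary: 6.956 Mbps × 6780 s × 1.06 = 49991.4 Mb
music video: 21.926 Mbps × 357 s × 1.06 = 8297.2 Mb
Total: 156790.8 Mb = 19598.8 MB.
At 35 Mbps: 156790.8 / 35 = 4480 s ≈ 74.7 minutes.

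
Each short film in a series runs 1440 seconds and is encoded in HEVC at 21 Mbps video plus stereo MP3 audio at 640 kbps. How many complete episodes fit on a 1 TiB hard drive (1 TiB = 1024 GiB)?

Audio: 640 kbps = 0.640 Mbps.
Total bitrate: 21.640 Mbps.
Per item: 21.640 Mbps × 1440 s = 31,162 Mb = 3,895 MB.
Capacity: 1 TiB = 8,796,093 Mb; 282.27 items → 282 complete.

282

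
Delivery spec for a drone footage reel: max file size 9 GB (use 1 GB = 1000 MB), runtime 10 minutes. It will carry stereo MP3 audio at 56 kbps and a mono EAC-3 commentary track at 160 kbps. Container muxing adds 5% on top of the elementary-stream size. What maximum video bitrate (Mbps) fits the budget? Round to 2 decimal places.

114.07 Mbps

Budget: 9 GB = 72000.0 Mb.
Stream payload after overhead: 72000.0 / 1.05 = 68571.4 Mb.
10 min = 600 s
Total bitrate budget: 68571.4 Mb / 600 s = 114.286 Mbps.
Audio total: 56 + 160 = 216 kbps = 0.216 Mbps.
Video: 114.286 − 0.216 = 114.070 Mbps.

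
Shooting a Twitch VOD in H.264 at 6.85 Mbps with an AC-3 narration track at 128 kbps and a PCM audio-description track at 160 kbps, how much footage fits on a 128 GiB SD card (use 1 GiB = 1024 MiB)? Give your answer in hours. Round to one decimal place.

42.8 hours

Audio total: 128 + 160 = 288 kbps = 0.288 Mbps.
Total bitrate: 6.85 + 0.288 = 7.138 Mbps.
Capacity: 128 GiB = 1,099,512 Mb.
Recording time: 1,099,512 / 7.138 = 154,036 s ≈ 42.8 hours.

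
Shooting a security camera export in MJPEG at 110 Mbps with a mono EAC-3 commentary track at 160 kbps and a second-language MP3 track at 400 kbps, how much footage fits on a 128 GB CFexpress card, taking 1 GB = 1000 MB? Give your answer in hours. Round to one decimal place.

Audio total: 160 + 400 = 560 kbps = 0.560 Mbps.
Total bitrate: 110 + 0.560 = 110.560 Mbps.
Capacity: 128 GB = 1,024,000 Mb.
Recording time: 1,024,000 / 110.560 = 9,262 s ≈ 2.57 hours.

2.6 hours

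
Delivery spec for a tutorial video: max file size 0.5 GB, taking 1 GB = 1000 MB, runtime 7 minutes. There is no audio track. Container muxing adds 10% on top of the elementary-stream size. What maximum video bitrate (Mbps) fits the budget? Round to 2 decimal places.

Budget: 0.5 GB = 4000.0 Mb.
Stream payload after overhead: 4000.0 / 1.10 = 3636.4 Mb.
7 min = 420 s
Total bitrate budget: 3636.4 Mb / 420 s = 8.658 Mbps.

8.66 Mbps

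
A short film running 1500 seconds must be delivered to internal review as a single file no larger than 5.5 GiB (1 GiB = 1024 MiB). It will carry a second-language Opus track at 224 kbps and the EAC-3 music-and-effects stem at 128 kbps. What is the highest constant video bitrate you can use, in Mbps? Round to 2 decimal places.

Budget: 5.5 GiB = 47244.6 Mb.
Total bitrate budget: 47244.6 Mb / 1500 s = 31.496 Mbps.
Audio total: 224 + 128 = 352 kbps = 0.352 Mbps.
Video: 31.496 − 0.352 = 31.144 Mbps.

31.14 Mbps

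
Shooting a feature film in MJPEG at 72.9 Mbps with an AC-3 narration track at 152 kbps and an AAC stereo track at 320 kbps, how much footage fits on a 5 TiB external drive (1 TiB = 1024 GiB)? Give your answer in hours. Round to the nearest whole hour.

167 hours

Audio total: 152 + 320 = 472 kbps = 0.472 Mbps.
Total bitrate: 72.9 + 0.472 = 73.372 Mbps.
Capacity: 5 TiB = 43,980,465 Mb.
Recording time: 43,980,465 / 73.372 = 599,418 s ≈ 167 hours.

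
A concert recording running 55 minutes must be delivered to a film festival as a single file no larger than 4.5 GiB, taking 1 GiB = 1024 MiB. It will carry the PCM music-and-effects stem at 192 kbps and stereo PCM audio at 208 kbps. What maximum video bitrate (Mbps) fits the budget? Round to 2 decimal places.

11.31 Mbps

Budget: 4.5 GiB = 38654.7 Mb.
55 min = 3300 s
Total bitrate budget: 38654.7 Mb / 3300 s = 11.714 Mbps.
Audio total: 192 + 208 = 400 kbps = 0.400 Mbps.
Video: 11.714 − 0.400 = 11.314 Mbps.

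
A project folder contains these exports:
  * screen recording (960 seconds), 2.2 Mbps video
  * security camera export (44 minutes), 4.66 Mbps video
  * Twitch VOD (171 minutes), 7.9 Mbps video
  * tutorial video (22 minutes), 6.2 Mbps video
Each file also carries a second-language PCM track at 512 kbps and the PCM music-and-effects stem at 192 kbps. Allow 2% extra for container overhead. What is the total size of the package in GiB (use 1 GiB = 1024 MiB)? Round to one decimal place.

Audio total: 512 + 192 = 704 kbps = 0.704 Mbps.
screen recording: 2.904 Mbps × 960 s × 1.02 = 2843.6 Mb
security camera export: 5.364 Mbps × 2640 s × 1.02 = 14444.2 Mb
Twitch VOD: 8.604 Mbps × 10260 s × 1.02 = 90042.6 Mb
tutorial video: 6.904 Mbps × 1320 s × 1.02 = 9295.5 Mb
Total: 116625.9 Mb = 14578.2 MB.
= 13.58 GiB.

13.6 GiB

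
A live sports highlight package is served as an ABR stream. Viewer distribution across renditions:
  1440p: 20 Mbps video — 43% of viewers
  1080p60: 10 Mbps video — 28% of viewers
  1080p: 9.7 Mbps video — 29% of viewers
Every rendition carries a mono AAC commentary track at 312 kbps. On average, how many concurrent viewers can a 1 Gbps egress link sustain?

68

Audio: 312 kbps = 0.312 Mbps.
Average per-viewer bitrate: 0.43×20.312 + 0.28×10.312 + 0.29×10.012 = 14.525 Mbps.
1 Gbps = 1,000 Mbps; 1,000 / 14.525 = 68.85 → 68.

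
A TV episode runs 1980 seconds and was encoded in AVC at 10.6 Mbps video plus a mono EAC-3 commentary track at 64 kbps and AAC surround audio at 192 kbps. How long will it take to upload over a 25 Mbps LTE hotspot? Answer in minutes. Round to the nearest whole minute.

Audio total: 64 + 192 = 256 kbps = 0.256 Mbps.
Total bitrate: 10.856 Mbps.
File: 10.856 Mbps × 1980 s = 21494.9 Mb.
At 25 Mbps: 21494.9 / 25 = 859.8 s ≈ 14.3 minutes.

14 minutes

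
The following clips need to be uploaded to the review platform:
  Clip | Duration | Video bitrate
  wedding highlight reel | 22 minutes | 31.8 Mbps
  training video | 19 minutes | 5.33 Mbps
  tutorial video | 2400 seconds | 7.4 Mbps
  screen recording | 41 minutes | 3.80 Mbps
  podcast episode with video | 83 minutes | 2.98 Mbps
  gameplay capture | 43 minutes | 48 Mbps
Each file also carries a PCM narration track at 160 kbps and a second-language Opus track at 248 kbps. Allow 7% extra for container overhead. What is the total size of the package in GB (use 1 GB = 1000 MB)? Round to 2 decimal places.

Audio total: 160 + 248 = 408 kbps = 0.408 Mbps.
wedding highlight reel: 32.208 Mbps × 1320 s × 1.07 = 45490.6 Mb
training video: 5.738 Mbps × 1140 s × 1.07 = 6999.2 Mb
tutorial video: 7.808 Mbps × 2400 s × 1.07 = 20050.9 Mb
screen recording: 4.208 Mbps × 2460 s × 1.07 = 11076.3 Mb
podcast episode with video: 3.388 Mbps × 4980 s × 1.07 = 18053.3 Mb
gameplay capture: 48.408 Mbps × 2580 s × 1.07 = 133635.1 Mb
Total: 235305.5 Mb = 29413.2 MB.
= 29.41 GB.

29.41 GB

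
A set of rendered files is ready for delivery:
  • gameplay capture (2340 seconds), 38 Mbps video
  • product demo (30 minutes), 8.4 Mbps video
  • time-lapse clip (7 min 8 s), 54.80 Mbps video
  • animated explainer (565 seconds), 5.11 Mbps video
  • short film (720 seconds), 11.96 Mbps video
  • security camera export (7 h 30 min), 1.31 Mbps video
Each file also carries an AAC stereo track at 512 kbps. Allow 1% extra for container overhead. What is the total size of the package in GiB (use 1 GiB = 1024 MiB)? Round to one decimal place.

Audio: 512 kbps = 0.512 Mbps.
gameplay capture: 38.512 Mbps × 2340 s × 1.01 = 91019.3 Mb
product demo: 8.912 Mbps × 1800 s × 1.01 = 16202.0 Mb
time-lapse clip: 55.312 Mbps × 428 s × 1.01 = 23910.3 Mb
animated explainer: 5.622 Mbps × 565 s × 1.01 = 3208.2 Mb
short film: 12.472 Mbps × 720 s × 1.01 = 9069.6 Mb
security camera export: 1.822 Mbps × 27000 s × 1.01 = 49685.9 Mb
Total: 193095.3 Mb = 24136.9 MB.
= 22.48 GiB.

22.5 GiB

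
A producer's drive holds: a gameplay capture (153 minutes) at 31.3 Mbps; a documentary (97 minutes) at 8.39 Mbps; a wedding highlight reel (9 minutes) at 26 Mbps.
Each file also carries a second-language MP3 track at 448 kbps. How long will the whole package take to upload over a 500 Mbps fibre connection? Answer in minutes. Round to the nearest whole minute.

12 minutes

Audio: 448 kbps = 0.448 Mbps.
gameplay capture: 31.748 Mbps × 9180 s = 291446.6 Mb
documentary: 8.838 Mbps × 5820 s = 51437.2 Mb
wedding highlight reel: 26.448 Mbps × 540 s = 14281.9 Mb
Total: 357165.7 Mb = 44645.7 MB.
At 500 Mbps: 357165.7 / 500 = 714 s ≈ 11.9 minutes.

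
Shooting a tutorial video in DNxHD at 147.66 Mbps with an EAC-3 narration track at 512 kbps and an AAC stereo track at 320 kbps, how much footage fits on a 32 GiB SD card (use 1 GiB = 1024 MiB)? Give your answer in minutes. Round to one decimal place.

Audio total: 512 + 320 = 832 kbps = 0.832 Mbps.
Total bitrate: 147.66 + 0.832 = 148.492 Mbps.
Capacity: 32 GiB = 274,878 Mb.
Recording time: 274,878 / 148.492 = 1,851 s ≈ 30.9 minutes.

30.9 minutes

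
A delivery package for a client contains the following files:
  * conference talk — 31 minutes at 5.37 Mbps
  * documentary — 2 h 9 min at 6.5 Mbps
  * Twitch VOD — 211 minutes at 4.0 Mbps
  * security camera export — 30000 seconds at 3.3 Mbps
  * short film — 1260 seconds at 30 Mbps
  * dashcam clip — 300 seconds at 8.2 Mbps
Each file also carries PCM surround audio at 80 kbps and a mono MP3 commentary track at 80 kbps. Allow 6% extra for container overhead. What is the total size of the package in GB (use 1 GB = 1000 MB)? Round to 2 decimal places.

34.29 GB

Audio total: 80 + 80 = 160 kbps = 0.160 Mbps.
conference talk: 5.530 Mbps × 1860 s × 1.06 = 10902.9 Mb
documentary: 6.660 Mbps × 7740 s × 1.06 = 54641.3 Mb
Twitch VOD: 4.160 Mbps × 12660 s × 1.06 = 55825.5 Mb
security camera export: 3.460 Mbps × 30000 s × 1.06 = 110028.0 Mb
short film: 30.160 Mbps × 1260 s × 1.06 = 40281.7 Mb
dashcam clip: 8.360 Mbps × 300 s × 1.06 = 2658.5 Mb
Total: 274338.0 Mb = 34292.2 MB.
= 34.29 GB.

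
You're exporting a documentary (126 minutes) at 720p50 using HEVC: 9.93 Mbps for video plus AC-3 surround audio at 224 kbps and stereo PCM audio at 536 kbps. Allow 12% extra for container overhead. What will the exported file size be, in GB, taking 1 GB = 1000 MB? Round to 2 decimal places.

11.31 GB

126 min = 7560 s
Audio total: 224 + 536 = 760 kbps = 0.760 Mbps.
Total bitrate: 9.93 + 0.760 = 10.690 Mbps.
Stream data: 10.690 Mbps × 7560 s = 80816.4 Mb.
With 12% container overhead: ×1.12.
90,514 Mb ÷ 8 = 11,314 MB → 11.31 GB.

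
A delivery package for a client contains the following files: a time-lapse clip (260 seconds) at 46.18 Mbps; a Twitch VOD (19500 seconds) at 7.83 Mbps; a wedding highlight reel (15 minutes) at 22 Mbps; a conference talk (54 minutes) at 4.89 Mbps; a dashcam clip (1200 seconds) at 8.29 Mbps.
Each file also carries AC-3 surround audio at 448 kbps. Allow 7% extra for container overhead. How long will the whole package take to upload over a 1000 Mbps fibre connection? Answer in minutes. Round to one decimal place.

Audio: 448 kbps = 0.448 Mbps.
time-lapse clip: 46.628 Mbps × 260 s × 1.07 = 12971.9 Mb
Twitch VOD: 8.278 Mbps × 19500 s × 1.07 = 172720.5 Mb
wedding highlight reel: 22.448 Mbps × 900 s × 1.07 = 21617.4 Mb
conference talk: 5.338 Mbps × 3240 s × 1.07 = 18505.8 Mb
dashcam clip: 8.738 Mbps × 1200 s × 1.07 = 11219.6 Mb
Total: 237035.2 Mb = 29629.4 MB.
At 1000 Mbps: 237035.2 / 1000 = 237 s ≈ 3.95 minutes.

4.0 minutes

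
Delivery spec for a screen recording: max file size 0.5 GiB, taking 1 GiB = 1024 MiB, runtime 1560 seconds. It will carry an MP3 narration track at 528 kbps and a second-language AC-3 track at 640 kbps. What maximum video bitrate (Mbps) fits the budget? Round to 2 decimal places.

1.59 Mbps

Budget: 0.5 GiB = 4295.0 Mb.
Total bitrate budget: 4295.0 Mb / 1560 s = 2.753 Mbps.
Audio total: 528 + 640 = 1168 kbps = 1.168 Mbps.
Video: 2.753 − 1.168 = 1.585 Mbps.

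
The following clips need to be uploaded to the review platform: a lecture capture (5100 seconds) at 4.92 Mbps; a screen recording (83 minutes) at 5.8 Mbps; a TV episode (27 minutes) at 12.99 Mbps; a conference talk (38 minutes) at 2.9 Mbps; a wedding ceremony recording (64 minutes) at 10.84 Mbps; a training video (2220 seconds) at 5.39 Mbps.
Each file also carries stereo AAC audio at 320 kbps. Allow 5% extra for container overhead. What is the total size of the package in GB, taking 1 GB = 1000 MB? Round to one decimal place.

18.6 GB

Audio: 320 kbps = 0.320 Mbps.
lecture capture: 5.240 Mbps × 5100 s × 1.05 = 28060.2 Mb
screen recording: 6.120 Mbps × 4980 s × 1.05 = 32001.5 Mb
TV episode: 13.310 Mbps × 1620 s × 1.05 = 22640.3 Mb
conference talk: 3.220 Mbps × 2280 s × 1.05 = 7708.7 Mb
wedding ceremony recording: 11.160 Mbps × 3840 s × 1.05 = 44997.1 Mb
training video: 5.710 Mbps × 2220 s × 1.05 = 13310.0 Mb
Total: 148717.8 Mb = 18589.7 MB.
= 18.59 GB.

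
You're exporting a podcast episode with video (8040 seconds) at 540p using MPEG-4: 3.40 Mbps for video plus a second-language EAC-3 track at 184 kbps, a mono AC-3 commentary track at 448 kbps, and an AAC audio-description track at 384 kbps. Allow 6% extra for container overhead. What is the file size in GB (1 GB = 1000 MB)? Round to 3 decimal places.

Audio total: 184 + 448 + 384 = 1016 kbps = 1.016 Mbps.
Total bitrate: 3.40 + 1.016 = 4.416 Mbps.
Stream data: 4.416 Mbps × 8040 s = 35504.6 Mb.
With 6% container overhead: ×1.06.
37,635 Mb ÷ 8 = 4,704 MB → 4.704 GB.

4.704 GB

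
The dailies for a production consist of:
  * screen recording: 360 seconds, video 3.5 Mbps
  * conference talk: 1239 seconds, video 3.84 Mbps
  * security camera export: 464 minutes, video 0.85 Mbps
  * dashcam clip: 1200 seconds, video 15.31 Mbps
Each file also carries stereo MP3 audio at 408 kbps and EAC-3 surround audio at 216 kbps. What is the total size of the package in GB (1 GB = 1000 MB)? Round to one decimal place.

8.4 GB

Audio total: 408 + 216 = 624 kbps = 0.624 Mbps.
screen recording: 4.124 Mbps × 360 s = 1484.6 Mb
conference talk: 4.464 Mbps × 1239 s = 5530.9 Mb
security camera export: 1.474 Mbps × 27840 s = 41036.2 Mb
dashcam clip: 15.934 Mbps × 1200 s = 19120.8 Mb
Total: 67172.5 Mb = 8396.6 MB.
= 8.397 GB.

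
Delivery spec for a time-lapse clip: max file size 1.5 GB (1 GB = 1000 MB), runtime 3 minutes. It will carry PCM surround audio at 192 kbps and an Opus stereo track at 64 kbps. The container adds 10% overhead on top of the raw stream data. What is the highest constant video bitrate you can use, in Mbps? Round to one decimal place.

60.4 Mbps

Budget: 1.5 GB = 12000.0 Mb.
Stream payload after overhead: 12000.0 / 1.10 = 10909.1 Mb.
3 min = 180 s
Total bitrate budget: 10909.1 Mb / 180 s = 60.606 Mbps.
Audio total: 192 + 64 = 256 kbps = 0.256 Mbps.
Video: 60.606 − 0.256 = 60.350 Mbps.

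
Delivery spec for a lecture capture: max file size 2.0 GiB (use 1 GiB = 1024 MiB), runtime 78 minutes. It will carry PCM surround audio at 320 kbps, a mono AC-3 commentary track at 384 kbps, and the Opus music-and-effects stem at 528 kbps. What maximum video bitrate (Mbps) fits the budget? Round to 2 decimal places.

2.44 Mbps

Budget: 2.0 GiB = 17179.9 Mb.
78 min = 4680 s
Total bitrate budget: 17179.9 Mb / 4680 s = 3.671 Mbps.
Audio total: 320 + 384 + 528 = 1232 kbps = 1.232 Mbps.
Video: 3.671 − 1.232 = 2.439 Mbps.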